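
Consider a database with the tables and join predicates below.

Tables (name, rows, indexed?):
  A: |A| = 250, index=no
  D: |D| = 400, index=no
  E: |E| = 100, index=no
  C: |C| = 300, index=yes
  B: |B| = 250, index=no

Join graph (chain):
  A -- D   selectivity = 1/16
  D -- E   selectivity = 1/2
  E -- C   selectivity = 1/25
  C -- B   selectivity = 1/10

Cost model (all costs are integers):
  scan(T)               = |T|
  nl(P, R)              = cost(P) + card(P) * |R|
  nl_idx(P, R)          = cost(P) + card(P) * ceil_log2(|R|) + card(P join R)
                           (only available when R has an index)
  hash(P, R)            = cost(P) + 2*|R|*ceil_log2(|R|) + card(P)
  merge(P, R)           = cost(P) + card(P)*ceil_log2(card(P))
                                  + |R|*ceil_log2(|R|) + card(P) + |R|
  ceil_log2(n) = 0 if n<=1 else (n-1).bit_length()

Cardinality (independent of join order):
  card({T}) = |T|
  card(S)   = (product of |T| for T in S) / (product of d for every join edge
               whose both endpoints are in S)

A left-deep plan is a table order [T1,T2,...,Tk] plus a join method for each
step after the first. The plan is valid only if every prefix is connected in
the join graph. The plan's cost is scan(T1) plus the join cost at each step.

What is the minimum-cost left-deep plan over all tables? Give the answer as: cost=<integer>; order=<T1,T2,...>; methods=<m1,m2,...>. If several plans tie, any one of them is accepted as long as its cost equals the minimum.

Selinger DP (subsets sized 1..n):
  {A}: scan cost=250, card=250
  {D}: scan cost=400, card=400
  {E}: scan cost=100, card=100
  {C}: scan cost=300, card=300
  {B}: scan cost=250, card=250
  {AD}: card=6250; try (A,hash)→4800, (D,merge)→6500, (A,merge)→6650, (D,hash)→7700, (D,nl)→100250, (A,nl)→100400; best=4800 via (A,hash)
  {DE}: card=20000; try (E,hash)→2200, (D,merge)→4900, (E,merge)→5200, (D,hash)→7400, (D,nl)→40100, (E,nl)→40400; best=2200 via (E,hash)
  {CE}: card=1200; try (E,hash)→2000, (C,nl_idx)→2200, (C,merge)→3900, (E,merge)→4100, (C,hash)→5600, (C,nl)→30100 …(+1); best=2000 via (E,hash)
  {BC}: card=7500; try (B,hash)→4600, (C,merge)→5500, (B,merge)→5550, (C,hash)→5900, (C,nl_idx)→10000, (C,nl)→75250 …(+1); best=4600 via (B,hash)
  {ADE}: card=312500; try (E,hash)→12450, (A,hash)→26200, (E,merge)→93100, (A,merge)→324450, (E,nl)→629800, (A,nl)→5002200; best=12450 via (E,hash)
  {CDE}: card=240000; try (D,hash)→10400, (D,merge)→20400, (C,hash)→27600, (C,merge)→325200, (C,nl_idx)→422200, (D,nl)→482000 …(+1); best=10400 via (D,hash)
  {BCE}: card=30000; try (B,hash)→7200, (E,hash)→13500, (B,merge)→18650, (E,merge)→110400, (B,nl)→302000, (E,nl)→754600; best=7200 via (B,hash)
  {ACDE}: card=3750000; try (A,hash)→254400, (C,hash)→330350, (A,merge)→4572650, (C,merge)→6265450, (C,nl_idx)→6574950, (A,nl)→60010400 …(+1); best=254400 via (A,hash)
  {BCDE}: card=6000000; try (D,hash)→44400, (B,hash)→254400, (D,merge)→491200, (B,merge)→4572650, (D,nl)→12007200, (B,nl)→60010400; best=44400 via (D,hash)
  {ABCDE}: card=93750000; try (B,hash)→4008400, (A,hash)→6048400, (B,merge)→86506650, (A,merge)→144046650, (B,nl)→937754400, (A,nl)→1500044400; best=4008400 via (B,hash)

cost=4008400; order=C,E,D,A,B; methods=hash,hash,hash,hash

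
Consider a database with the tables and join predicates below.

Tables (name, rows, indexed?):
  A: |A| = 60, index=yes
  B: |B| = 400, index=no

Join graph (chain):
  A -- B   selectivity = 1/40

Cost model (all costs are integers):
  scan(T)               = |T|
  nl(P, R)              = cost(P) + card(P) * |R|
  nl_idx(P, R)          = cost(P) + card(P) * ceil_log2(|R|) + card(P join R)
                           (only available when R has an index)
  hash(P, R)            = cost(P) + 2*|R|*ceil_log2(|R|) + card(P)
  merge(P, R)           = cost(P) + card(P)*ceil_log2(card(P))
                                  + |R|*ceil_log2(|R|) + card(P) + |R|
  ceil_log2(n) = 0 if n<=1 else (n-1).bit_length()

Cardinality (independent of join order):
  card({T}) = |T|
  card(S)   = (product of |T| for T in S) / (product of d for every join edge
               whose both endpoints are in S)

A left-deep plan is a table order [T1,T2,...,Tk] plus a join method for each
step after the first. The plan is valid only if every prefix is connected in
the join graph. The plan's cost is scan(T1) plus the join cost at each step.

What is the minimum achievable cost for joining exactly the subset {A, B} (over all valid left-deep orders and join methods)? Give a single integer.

Selinger DP over subsets of {A,B}:
  {A}: scan cost=60, card=60
  {B}: scan cost=400, card=400
  {AB}: card=600; try (A,hash)→1520, (A,nl_idx)→3400, (B,merge)→4480, (A,merge)→4820, (B,hash)→7320, (B,nl)→24060 …(+1); best=1520 via (A,hash)

1520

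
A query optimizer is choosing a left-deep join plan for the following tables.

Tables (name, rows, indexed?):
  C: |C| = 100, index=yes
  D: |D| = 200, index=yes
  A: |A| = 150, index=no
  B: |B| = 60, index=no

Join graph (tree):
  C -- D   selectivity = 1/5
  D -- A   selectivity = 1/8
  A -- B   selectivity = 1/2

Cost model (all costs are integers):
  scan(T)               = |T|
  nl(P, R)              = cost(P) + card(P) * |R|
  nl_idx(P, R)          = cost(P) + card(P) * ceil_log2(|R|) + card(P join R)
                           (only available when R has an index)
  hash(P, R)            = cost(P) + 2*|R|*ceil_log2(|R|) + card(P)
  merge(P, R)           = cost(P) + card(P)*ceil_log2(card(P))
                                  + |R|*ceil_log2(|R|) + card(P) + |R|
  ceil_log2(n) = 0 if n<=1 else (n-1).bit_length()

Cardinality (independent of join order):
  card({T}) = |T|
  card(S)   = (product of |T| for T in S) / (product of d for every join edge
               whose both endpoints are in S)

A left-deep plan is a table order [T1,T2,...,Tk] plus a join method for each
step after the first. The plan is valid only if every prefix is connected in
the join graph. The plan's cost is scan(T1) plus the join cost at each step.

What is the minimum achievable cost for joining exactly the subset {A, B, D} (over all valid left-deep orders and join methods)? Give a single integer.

Selinger DP over subsets of {A,B,D}:
  {D}: scan cost=200, card=200
  {A}: scan cost=150, card=150
  {B}: scan cost=60, card=60
  {AD}: card=3750; try (A,hash)→2800, (D,merge)→3300, (A,merge)→3350, (D,hash)→3500, (D,nl_idx)→5100, (D,nl)→30150 …(+1); best=2800 via (A,hash)
  {AB}: card=4500; try (B,hash)→1020, (A,merge)→1830, (B,merge)→1920, (A,hash)→2520, (A,nl)→9060, (B,nl)→9150; best=1020 via (B,hash)
  {ABD}: card=112500; try (B,hash)→7270, (D,hash)→8720, (B,merge)→51970, (D,merge)→65820, (D,nl_idx)→149520, (B,nl)→227800 …(+1); best=7270 via (B,hash)

7270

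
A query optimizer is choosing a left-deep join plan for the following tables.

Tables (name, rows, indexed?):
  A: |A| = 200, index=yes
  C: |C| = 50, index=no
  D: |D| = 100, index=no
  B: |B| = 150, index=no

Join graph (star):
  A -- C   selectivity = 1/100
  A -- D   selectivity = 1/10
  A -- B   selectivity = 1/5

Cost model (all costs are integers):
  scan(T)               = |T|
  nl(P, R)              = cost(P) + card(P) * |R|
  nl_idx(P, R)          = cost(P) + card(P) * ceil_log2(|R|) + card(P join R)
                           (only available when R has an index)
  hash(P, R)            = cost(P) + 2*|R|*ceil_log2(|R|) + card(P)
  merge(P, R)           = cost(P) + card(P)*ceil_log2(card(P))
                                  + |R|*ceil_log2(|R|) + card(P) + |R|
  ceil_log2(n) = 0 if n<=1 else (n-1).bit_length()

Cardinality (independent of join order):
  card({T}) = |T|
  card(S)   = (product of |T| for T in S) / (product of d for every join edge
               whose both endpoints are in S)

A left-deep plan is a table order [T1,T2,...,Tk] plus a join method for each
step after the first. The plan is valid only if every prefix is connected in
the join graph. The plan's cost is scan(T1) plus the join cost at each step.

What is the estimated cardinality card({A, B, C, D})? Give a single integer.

30000

Tables in S: A(200), B(150), C(50), D(100)
Edges inside S: A-C(d=100), A-D(d=10), A-B(d=5)
numerator = 200 * 150 * 50 * 100 = 150000000
denominator = 100 * 10 * 5 = 5000
card(S) = 150000000 / 5000 = 30000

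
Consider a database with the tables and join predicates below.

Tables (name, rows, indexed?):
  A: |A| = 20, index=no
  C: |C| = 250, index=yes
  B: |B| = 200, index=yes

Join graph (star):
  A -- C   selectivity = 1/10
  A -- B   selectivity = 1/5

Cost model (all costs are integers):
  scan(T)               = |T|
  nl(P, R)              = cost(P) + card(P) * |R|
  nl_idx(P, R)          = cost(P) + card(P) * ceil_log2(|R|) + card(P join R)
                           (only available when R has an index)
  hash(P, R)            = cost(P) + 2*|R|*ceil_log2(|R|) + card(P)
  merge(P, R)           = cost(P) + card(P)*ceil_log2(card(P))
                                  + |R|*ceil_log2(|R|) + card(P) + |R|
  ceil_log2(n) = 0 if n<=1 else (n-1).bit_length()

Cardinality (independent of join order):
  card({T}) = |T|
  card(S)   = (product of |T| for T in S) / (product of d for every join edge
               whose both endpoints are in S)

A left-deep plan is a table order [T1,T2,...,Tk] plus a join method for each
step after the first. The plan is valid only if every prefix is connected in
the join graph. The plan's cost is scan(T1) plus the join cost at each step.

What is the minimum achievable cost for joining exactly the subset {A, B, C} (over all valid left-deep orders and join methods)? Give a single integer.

4380

Selinger DP over subsets of {A,B,C}:
  {A}: scan cost=20, card=20
  {C}: scan cost=250, card=250
  {B}: scan cost=200, card=200
  {AC}: card=500; try (C,nl_idx)→680, (A,hash)→700, (C,merge)→2390, (A,merge)→2620, (C,hash)→4040, (C,nl)→5020 …(+1); best=680 via (C,nl_idx)
  {AB}: card=800; try (A,hash)→600, (B,nl_idx)→980, (B,merge)→1940, (A,merge)→2120, (B,hash)→3240, (B,nl)→4020 …(+1); best=600 via (A,hash)
  {ABC}: card=20000; try (B,hash)→4380, (C,hash)→5400, (B,merge)→7480, (C,merge)→11650, (B,nl_idx)→24680, (C,nl_idx)→27000 …(+2); best=4380 via (B,hash)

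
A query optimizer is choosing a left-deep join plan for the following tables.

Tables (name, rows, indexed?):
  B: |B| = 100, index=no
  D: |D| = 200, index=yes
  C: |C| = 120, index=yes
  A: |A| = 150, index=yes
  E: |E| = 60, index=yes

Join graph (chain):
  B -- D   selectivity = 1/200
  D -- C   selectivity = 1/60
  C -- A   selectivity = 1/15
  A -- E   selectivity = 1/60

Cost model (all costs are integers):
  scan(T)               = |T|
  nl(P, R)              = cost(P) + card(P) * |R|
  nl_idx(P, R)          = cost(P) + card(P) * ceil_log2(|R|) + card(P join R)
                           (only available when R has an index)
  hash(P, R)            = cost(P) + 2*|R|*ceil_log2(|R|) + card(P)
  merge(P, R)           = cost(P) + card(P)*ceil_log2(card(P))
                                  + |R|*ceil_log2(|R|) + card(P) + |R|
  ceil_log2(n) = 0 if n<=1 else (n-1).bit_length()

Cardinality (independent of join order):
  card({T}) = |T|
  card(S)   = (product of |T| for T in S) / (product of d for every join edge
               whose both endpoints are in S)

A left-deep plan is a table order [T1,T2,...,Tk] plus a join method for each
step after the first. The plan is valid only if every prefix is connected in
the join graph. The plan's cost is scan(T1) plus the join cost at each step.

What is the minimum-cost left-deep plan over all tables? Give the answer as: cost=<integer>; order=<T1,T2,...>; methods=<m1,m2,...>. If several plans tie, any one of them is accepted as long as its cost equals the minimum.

Selinger DP (subsets sized 1..n):
  {B}: scan cost=100, card=100
  {D}: scan cost=200, card=200
  {C}: scan cost=120, card=120
  {A}: scan cost=150, card=150
  {E}: scan cost=60, card=60
  {BD}: card=100; try (D,nl_idx)→1000, (B,hash)→1800, (D,merge)→2700, (B,merge)→2800, (D,hash)→3400, (D,nl)→20100 …(+1); best=1000 via (D,nl_idx)
  {CD}: card=400; try (D,nl_idx)→1480, (C,nl_idx)→2000, (C,hash)→2080, (D,merge)→2880, (C,merge)→2960, (D,hash)→3440 …(+2); best=1480 via (D,nl_idx)
  {AC}: card=1200; try (C,hash)→1980, (A,nl_idx)→2280, (C,nl_idx)→2400, (A,merge)→2430, (C,merge)→2460, (A,hash)→2640 …(+2); best=1980 via (C,hash)
  {AE}: card=150; try (A,nl_idx)→690, (E,hash)→1020, (E,nl_idx)→1200, (A,merge)→1830, (E,merge)→1920, (A,hash)→2520 …(+2); best=690 via (A,nl_idx)
  {BCD}: card=200; try (C,nl_idx)→1900, (C,merge)→2760, (C,hash)→2780, (B,hash)→3280, (B,merge)→6280, (C,nl)→13000 …(+1); best=1900 via (C,nl_idx)
  {ACD}: card=4000; try (A,hash)→4280, (D,hash)→6380, (A,merge)→6830, (A,nl_idx)→8680, (D,nl_idx)→15580, (D,merge)→18180 …(+2); best=4280 via (A,hash)
  {ACE}: card=1200; try (C,hash)→2520, (C,nl_idx)→2940, (C,merge)→3000, (E,hash)→3900, (E,nl_idx)→10380, (E,merge)→16800 …(+2); best=2520 via (C,hash)
  {ABCD}: card=2000; try (A,hash)→4500, (A,merge)→5050, (A,nl_idx)→5500, (B,hash)→9680, (A,nl)→31900, (B,merge)→57080 …(+1); best=4500 via (A,hash)
  {ACDE}: card=4000; try (D,hash)→6920, (E,hash)→9000, (D,nl_idx)→16120, (D,merge)→18720, (E,nl_idx)→32280, (E,merge)→56700 …(+2); best=6920 via (D,hash)
  {ABCDE}: card=2000; try (E,hash)→7220, (B,hash)→12320, (E,nl_idx)→18500, (E,merge)→28920, (B,merge)→59720, (E,nl)→124500 …(+1); best=7220 via (E,hash)

cost=7220; order=B,D,C,A,E; methods=nl_idx,nl_idx,hash,hash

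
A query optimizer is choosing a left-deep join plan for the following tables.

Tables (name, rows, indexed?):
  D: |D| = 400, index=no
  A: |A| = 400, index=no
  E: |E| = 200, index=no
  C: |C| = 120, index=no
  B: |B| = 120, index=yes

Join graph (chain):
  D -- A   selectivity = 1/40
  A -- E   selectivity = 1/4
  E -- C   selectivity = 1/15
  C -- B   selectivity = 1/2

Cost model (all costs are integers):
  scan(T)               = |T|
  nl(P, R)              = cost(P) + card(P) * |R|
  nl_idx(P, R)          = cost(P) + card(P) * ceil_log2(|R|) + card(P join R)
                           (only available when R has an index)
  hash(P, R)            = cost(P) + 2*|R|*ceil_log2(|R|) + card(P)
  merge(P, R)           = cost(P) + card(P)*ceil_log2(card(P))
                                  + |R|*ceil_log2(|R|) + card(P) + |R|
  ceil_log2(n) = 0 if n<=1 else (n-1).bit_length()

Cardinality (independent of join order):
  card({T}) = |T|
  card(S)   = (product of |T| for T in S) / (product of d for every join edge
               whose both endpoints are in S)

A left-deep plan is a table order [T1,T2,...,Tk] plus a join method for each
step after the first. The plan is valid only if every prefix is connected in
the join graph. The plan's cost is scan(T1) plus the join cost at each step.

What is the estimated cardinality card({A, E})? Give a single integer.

20000

Tables in S: A(400), E(200)
Edges inside S: A-E(d=4)
numerator = 400 * 200 = 80000
denominator = 4 = 4
card(S) = 80000 / 4 = 20000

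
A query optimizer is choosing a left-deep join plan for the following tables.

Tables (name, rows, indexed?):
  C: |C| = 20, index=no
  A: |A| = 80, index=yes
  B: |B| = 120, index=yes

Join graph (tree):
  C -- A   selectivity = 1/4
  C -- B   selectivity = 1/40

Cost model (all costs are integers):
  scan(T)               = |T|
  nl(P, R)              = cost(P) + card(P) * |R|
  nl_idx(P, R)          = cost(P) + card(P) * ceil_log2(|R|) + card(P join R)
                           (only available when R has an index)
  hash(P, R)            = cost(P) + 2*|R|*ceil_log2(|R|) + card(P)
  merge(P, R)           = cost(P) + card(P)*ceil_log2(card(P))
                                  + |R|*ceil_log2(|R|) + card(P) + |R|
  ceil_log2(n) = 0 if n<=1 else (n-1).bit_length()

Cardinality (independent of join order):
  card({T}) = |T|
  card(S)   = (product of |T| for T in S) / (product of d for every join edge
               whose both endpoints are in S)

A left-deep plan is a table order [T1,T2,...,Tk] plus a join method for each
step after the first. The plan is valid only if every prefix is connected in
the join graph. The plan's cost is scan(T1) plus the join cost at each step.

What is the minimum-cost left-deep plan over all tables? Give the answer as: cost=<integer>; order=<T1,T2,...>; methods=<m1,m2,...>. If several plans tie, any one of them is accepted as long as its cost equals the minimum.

cost=1280; order=C,B,A; methods=nl_idx,merge

Selinger DP (subsets sized 1..n):
  {C}: scan cost=20, card=20
  {A}: scan cost=80, card=80
  {B}: scan cost=120, card=120
  {AC}: card=400; try (C,hash)→360, (A,nl_idx)→560, (A,merge)→780, (C,merge)→840, (A,hash)→1160, (A,nl)→1620 …(+1); best=360 via (C,hash)
  {BC}: card=60; try (B,nl_idx)→220, (C,hash)→440, (B,merge)→1100, (C,merge)→1200, (B,hash)→1720, (B,nl)→2420 …(+1); best=220 via (B,nl_idx)
  {ABC}: card=1200; try (A,merge)→1280, (A,hash)→1400, (A,nl_idx)→1840, (B,hash)→2440, (B,nl_idx)→4360, (A,nl)→5020 …(+2); best=1280 via (A,merge)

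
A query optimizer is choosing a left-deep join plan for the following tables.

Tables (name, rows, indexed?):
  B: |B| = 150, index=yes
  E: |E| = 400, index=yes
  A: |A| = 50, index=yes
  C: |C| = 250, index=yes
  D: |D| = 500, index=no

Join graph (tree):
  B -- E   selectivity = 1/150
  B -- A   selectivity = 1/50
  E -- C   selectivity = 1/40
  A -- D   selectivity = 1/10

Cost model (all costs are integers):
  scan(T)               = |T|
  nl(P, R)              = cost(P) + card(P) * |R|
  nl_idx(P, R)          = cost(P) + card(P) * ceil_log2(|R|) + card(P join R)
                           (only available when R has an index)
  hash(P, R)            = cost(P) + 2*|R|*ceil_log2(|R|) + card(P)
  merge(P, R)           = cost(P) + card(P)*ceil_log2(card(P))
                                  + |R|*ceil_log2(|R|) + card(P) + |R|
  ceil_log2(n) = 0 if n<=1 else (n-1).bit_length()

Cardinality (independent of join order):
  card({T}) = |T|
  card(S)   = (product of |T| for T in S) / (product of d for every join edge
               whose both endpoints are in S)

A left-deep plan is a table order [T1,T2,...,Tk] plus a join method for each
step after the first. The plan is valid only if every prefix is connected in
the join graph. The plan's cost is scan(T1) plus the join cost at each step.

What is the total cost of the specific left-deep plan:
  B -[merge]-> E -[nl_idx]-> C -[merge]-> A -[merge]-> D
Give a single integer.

step 1: scan B: cost=150, card=150
step 2: join E via merge
    card(P join E) = 150*400/(150) = 400
    cost = 150 + 150*8 + 400*9 + 150 + 400 = 5500
step 3: join C via nl_idx
    card(P join C) = 400*250/(40) = 2500
    cost = 5500 + 400*8 + 2500 = 11200
step 4: join A via merge
    card(P join A) = 2500*50/(50) = 2500
    cost = 11200 + 2500*12 + 50*6 + 2500 + 50 = 44050
step 5: join D via merge
    card(P join D) = 2500*500/(10) = 125000
    cost = 44050 + 2500*12 + 500*9 + 2500 + 500 = 81550

81550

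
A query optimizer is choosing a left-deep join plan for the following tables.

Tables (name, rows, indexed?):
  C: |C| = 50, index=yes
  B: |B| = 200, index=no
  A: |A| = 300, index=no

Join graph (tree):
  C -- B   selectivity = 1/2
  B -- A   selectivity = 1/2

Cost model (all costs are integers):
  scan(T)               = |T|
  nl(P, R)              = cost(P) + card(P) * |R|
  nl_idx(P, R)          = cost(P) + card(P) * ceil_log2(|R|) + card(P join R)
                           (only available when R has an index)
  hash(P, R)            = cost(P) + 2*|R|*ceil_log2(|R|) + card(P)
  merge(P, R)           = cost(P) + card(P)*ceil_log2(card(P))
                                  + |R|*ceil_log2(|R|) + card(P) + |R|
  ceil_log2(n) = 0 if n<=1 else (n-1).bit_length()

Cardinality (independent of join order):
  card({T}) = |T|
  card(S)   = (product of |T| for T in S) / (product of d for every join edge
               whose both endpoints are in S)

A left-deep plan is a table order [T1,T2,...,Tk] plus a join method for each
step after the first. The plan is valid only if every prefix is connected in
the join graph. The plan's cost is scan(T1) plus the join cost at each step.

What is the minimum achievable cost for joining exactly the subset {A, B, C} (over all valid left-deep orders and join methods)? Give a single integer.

Selinger DP over subsets of {A,B,C}:
  {C}: scan cost=50, card=50
  {B}: scan cost=200, card=200
  {A}: scan cost=300, card=300
  {BC}: card=5000; try (C,hash)→1000, (B,merge)→2200, (C,merge)→2350, (B,hash)→3300, (C,nl_idx)→6400, (B,nl)→10050 …(+1); best=1000 via (C,hash)
  {AB}: card=30000; try (B,hash)→3800, (A,merge)→5000, (B,merge)→5100, (A,hash)→5800, (A,nl)→60200, (B,nl)→60300; best=3800 via (B,hash)
  {ABC}: card=750000; try (A,hash)→11400, (C,hash)→34400, (A,merge)→74000, (C,merge)→484150, (C,nl_idx)→933800, (A,nl)→1501000 …(+1); best=11400 via (A,hash)

11400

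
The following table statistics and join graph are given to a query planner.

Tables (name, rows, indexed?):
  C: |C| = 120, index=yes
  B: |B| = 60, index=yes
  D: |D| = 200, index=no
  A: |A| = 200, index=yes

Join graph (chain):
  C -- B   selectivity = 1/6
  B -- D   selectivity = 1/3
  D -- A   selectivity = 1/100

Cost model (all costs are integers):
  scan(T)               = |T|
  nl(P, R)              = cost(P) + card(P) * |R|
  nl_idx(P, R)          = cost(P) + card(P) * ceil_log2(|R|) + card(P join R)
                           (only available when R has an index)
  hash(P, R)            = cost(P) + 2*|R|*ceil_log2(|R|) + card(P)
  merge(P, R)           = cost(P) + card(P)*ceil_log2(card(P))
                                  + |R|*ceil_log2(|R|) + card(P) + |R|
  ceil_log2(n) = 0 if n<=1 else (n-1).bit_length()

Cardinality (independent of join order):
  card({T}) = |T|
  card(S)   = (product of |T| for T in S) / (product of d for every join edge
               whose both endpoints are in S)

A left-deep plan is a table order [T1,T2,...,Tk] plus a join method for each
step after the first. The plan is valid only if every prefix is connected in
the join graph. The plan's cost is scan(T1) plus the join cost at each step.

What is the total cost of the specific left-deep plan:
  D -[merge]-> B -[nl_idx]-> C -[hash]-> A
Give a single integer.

193620

step 1: scan D: cost=200, card=200
step 2: join B via merge
    card(P join B) = 200*60/(3) = 4000
    cost = 200 + 200*8 + 60*6 + 200 + 60 = 2420
step 3: join C via nl_idx
    card(P join C) = 4000*120/(6) = 80000
    cost = 2420 + 4000*7 + 80000 = 110420
step 4: join A via hash
    card(P join A) = 80000*200/(100) = 160000
    cost = 110420 + 2*200*8 + 80000 = 193620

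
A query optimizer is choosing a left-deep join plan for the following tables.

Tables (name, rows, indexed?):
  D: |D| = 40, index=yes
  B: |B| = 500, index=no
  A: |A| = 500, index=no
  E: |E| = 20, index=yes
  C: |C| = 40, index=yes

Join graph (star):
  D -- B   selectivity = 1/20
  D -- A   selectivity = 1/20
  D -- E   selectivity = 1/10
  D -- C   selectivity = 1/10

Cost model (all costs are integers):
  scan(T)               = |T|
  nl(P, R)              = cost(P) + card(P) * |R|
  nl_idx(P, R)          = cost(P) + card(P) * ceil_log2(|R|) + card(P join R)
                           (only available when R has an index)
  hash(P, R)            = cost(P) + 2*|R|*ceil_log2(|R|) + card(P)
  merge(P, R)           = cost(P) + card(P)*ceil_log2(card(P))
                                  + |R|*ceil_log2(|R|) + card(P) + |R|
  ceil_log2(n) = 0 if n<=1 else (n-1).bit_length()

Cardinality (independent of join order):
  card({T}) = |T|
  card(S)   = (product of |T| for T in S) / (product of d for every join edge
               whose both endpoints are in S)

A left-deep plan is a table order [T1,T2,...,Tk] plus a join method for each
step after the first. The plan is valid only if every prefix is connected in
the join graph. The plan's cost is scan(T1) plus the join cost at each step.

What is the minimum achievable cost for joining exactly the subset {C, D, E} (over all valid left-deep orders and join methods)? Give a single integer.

Selinger DP over subsets of {C,D,E}:
  {D}: scan cost=40, card=40
  {E}: scan cost=20, card=20
  {C}: scan cost=40, card=40
  {DE}: card=80; try (D,nl_idx)→220, (E,hash)→280, (E,nl_idx)→320, (D,merge)→420, (E,merge)→440, (D,hash)→520 …(+2); best=220 via (D,nl_idx)
  {CD}: card=160; try (D,nl_idx)→440, (C,nl_idx)→440, (D,hash)→560, (C,hash)→560, (D,merge)→600, (C,merge)→600 …(+2); best=440 via (D,nl_idx)
  {CDE}: card=320; try (C,hash)→780, (E,hash)→800, (C,nl_idx)→1020, (C,merge)→1140, (E,nl_idx)→1560, (E,merge)→2000 …(+2); best=780 via (C,hash)

780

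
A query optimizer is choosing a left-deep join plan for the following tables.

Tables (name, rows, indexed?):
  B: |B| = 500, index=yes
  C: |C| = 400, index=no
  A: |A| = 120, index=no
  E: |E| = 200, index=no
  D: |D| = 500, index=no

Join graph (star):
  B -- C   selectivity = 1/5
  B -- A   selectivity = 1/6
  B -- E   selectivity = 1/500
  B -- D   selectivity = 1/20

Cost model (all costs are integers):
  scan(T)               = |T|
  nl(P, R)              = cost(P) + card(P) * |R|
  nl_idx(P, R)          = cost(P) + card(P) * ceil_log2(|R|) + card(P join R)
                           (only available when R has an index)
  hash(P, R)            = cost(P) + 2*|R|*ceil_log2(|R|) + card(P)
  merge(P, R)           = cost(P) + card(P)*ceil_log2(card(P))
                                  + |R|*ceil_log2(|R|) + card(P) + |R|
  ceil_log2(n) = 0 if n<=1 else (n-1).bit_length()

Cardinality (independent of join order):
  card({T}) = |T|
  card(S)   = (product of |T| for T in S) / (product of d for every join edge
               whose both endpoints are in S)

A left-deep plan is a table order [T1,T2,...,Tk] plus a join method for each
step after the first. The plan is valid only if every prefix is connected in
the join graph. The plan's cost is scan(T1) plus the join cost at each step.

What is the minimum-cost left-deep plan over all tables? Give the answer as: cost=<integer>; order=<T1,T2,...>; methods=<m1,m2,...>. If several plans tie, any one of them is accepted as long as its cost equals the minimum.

cost=122880; order=E,B,D,A,C; methods=nl_idx,merge,hash,hash

Selinger DP (subsets sized 1..n):
  {B}: scan cost=500, card=500
  {C}: scan cost=400, card=400
  {A}: scan cost=120, card=120
  {E}: scan cost=200, card=200
  {D}: scan cost=500, card=500
  {BC}: card=40000; try (C,hash)→8200, (B,merge)→9400, (C,merge)→9500, (B,hash)→9800, (B,nl_idx)→44000, (B,nl)→200400 …(+1); best=8200 via (C,hash)
  {AB}: card=10000; try (A,hash)→2680, (B,merge)→6080, (A,merge)→6460, (B,hash)→9240, (B,nl_idx)→11200, (B,nl)→60120 …(+1); best=2680 via (A,hash)
  {BE}: card=200; try (B,nl_idx)→2200, (E,hash)→4200, (B,merge)→7000, (E,merge)→7300, (B,hash)→9400, (B,nl)→100200 …(+1); best=2200 via (B,nl_idx)
  {BD}: card=12500; try (D,hash)→10000, (B,hash)→10000, (D,merge)→10500, (B,merge)→10500, (B,nl_idx)→17500, (D,nl)→250500 …(+1); best=10000 via (D,hash)
  {ABC}: card=800000; try (C,hash)→19880, (A,hash)→49880, (C,merge)→156680, (A,merge)→689160, (C,nl)→4002680, (A,nl)→4808200; best=19880 via (C,hash)
  {BCE}: card=16000; try (C,merge)→8000, (C,hash)→9600, (E,hash)→51400, (C,nl)→82200, (E,merge)→690000, (E,nl)→8008200; best=8000 via (C,merge)
  {BCD}: card=1000000; try (C,hash)→29700, (D,hash)→57200, (C,merge)→201500, (D,merge)→693200, (C,nl)→5010000, (D,nl)→20008200; best=29700 via (C,hash)
  {ABE}: card=4000; try (A,hash)→4080, (A,merge)→4960, (E,hash)→15880, (A,nl)→26200, (E,merge)→154480, (E,nl)→2002680; best=4080 via (A,hash)
  {ABD}: card=250000; try (D,hash)→21680, (A,hash)→24180, (D,merge)→157680, (A,merge)→198460, (A,nl)→1510000, (D,nl)→5002680; best=21680 via (D,hash)
  {BDE}: card=5000; try (D,merge)→9000, (D,hash)→11400, (E,hash)→25700, (D,nl)→102200, (E,merge)→199300, (E,nl)→2510000; best=9000 via (D,merge)
  {ABCE}: card=320000; try (C,hash)→15280, (A,hash)→25680, (C,merge)→60080, (A,merge)→248960, (E,hash)→823080, (C,nl)→1604080 …(+3); best=15280 via (C,hash)
  {ABCD}: card=20000000; try (C,hash)→278880, (D,hash)→828880, (A,hash)→1031380, (C,merge)→4775680, (D,merge)→16824880, (A,merge)→21030660 …(+3); best=278880 via (C,hash)
  {BCDE}: card=400000; try (C,hash)→21200, (D,hash)→33000, (C,merge)→83000, (D,merge)→253000, (E,hash)→1032900, (C,nl)→2009000 …(+3); best=21200 via (C,hash)
  {ABDE}: card=100000; try (A,hash)→15680, (D,hash)→17080, (D,merge)→61080, (A,merge)→79960, (E,hash)→274880, (A,nl)→609000 …(+3); best=15680 via (A,hash)
  {ABCDE}: card=8000000; try (C,hash)→122880, (D,hash)→344280, (A,hash)→422880, (C,merge)→1819680, (D,merge)→6420280, (A,merge)→8022160 …(+6); best=122880 via (C,hash)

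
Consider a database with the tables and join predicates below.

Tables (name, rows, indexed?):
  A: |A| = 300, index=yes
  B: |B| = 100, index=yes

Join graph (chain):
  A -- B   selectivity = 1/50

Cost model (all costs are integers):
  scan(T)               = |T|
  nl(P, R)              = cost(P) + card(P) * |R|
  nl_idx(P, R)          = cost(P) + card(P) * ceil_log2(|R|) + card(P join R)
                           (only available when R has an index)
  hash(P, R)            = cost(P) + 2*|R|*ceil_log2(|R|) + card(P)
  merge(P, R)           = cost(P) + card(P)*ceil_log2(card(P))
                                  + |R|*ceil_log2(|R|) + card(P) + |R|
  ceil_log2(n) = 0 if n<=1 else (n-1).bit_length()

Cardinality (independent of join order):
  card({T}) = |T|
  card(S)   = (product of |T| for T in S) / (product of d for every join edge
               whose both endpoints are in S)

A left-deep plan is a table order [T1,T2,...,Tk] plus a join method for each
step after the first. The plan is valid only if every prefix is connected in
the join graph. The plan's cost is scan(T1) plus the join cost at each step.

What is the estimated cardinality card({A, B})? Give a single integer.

600

Tables in S: A(300), B(100)
Edges inside S: A-B(d=50)
numerator = 300 * 100 = 30000
denominator = 50 = 50
card(S) = 30000 / 50 = 600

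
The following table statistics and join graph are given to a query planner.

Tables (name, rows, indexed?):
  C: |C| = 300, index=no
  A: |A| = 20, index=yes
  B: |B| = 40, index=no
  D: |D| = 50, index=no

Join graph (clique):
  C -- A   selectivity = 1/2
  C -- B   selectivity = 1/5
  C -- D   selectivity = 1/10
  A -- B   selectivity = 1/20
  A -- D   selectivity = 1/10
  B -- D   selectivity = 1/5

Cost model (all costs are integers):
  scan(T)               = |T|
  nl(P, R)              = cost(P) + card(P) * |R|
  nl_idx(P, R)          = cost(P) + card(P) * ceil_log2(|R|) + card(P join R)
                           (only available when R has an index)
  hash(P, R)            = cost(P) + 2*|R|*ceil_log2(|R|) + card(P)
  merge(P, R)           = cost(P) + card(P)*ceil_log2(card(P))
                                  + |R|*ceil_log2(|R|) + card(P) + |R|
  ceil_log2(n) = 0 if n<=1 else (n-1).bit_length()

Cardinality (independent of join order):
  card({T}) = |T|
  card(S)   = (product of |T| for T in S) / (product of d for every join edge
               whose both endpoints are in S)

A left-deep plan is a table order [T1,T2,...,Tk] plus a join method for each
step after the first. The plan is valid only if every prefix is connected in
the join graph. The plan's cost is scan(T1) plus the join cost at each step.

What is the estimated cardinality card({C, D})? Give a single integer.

Tables in S: C(300), D(50)
Edges inside S: C-D(d=10)
numerator = 300 * 50 = 15000
denominator = 10 = 10
card(S) = 15000 / 10 = 1500

1500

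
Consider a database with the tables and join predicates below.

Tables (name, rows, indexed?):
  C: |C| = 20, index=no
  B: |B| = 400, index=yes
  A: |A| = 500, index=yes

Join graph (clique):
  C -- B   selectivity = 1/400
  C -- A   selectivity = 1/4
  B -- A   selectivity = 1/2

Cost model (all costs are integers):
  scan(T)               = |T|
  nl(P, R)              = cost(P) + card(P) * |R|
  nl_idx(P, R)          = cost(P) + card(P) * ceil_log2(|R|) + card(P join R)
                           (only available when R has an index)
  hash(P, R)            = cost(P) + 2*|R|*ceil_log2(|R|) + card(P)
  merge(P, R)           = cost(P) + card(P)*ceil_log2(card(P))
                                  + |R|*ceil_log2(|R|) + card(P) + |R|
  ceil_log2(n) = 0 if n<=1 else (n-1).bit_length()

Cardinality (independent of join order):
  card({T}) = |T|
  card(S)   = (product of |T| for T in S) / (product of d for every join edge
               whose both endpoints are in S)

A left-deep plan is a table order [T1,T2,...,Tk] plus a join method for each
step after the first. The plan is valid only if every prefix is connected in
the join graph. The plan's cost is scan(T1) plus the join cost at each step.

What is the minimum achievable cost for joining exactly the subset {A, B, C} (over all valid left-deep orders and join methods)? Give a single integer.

Selinger DP over subsets of {A,B,C}:
  {C}: scan cost=20, card=20
  {B}: scan cost=400, card=400
  {A}: scan cost=500, card=500
  {BC}: card=20; try (B,nl_idx)→220, (C,hash)→1000, (B,merge)→4140, (C,merge)→4520, (B,hash)→7240, (B,nl)→8020 …(+1); best=220 via (B,nl_idx)
  {AC}: card=2500; try (C,hash)→1200, (A,nl_idx)→2700, (A,merge)→5140, (C,merge)→5620, (A,hash)→9040, (A,nl)→10020 …(+1); best=1200 via (C,hash)
  {AB}: card=100000; try (B,hash)→8200, (A,merge)→9400, (B,merge)→9500, (A,hash)→9800, (A,nl_idx)→104000, (B,nl_idx)→105000 …(+2); best=8200 via (B,hash)
  {ABC}: card=1250; try (A,nl_idx)→1650, (A,merge)→5340, (A,hash)→9240, (A,nl)→10220, (B,hash)→10900, (B,nl_idx)→24950 …(+5); best=1650 via (A,nl_idx)

1650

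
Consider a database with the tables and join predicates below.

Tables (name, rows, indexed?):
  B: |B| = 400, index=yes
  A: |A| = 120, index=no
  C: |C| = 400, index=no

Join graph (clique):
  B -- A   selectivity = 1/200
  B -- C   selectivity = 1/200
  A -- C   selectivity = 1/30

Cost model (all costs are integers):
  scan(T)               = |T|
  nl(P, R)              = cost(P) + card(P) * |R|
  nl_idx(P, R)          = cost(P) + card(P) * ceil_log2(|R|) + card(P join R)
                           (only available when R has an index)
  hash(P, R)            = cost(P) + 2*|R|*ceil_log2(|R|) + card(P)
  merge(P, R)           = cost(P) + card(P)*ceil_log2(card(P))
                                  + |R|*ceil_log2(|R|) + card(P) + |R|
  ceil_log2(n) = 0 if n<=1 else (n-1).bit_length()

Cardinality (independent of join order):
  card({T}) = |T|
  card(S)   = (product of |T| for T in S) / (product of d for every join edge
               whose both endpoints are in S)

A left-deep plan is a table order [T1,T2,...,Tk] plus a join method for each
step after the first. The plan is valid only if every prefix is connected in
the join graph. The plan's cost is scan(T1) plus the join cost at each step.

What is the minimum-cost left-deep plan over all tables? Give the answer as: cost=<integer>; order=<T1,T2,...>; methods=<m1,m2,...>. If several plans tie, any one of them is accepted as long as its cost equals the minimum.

cost=7280; order=C,B,A; methods=nl_idx,hash

Selinger DP (subsets sized 1..n):
  {B}: scan cost=400, card=400
  {A}: scan cost=120, card=120
  {C}: scan cost=400, card=400
  {AB}: card=240; try (B,nl_idx)→1440, (A,hash)→2480, (B,merge)→5080, (A,merge)→5360, (B,hash)→7440, (B,nl)→48120 …(+1); best=1440 via (B,nl_idx)
  {BC}: card=800; try (B,nl_idx)→4800, (C,hash)→8000, (B,hash)→8000, (C,merge)→8400, (B,merge)→8400, (C,nl)→160400 …(+1); best=4800 via (B,nl_idx)
  {AC}: card=1600; try (A,hash)→2480, (C,merge)→5080, (A,merge)→5360, (C,hash)→7440, (C,nl)→48120, (A,nl)→48400; best=2480 via (A,hash)
  {ABC}: card=16; try (A,hash)→7280, (C,merge)→7600, (C,hash)→8880, (B,hash)→11280, (A,merge)→14560, (B,nl_idx)→16896 …(+4); best=7280 via (A,hash)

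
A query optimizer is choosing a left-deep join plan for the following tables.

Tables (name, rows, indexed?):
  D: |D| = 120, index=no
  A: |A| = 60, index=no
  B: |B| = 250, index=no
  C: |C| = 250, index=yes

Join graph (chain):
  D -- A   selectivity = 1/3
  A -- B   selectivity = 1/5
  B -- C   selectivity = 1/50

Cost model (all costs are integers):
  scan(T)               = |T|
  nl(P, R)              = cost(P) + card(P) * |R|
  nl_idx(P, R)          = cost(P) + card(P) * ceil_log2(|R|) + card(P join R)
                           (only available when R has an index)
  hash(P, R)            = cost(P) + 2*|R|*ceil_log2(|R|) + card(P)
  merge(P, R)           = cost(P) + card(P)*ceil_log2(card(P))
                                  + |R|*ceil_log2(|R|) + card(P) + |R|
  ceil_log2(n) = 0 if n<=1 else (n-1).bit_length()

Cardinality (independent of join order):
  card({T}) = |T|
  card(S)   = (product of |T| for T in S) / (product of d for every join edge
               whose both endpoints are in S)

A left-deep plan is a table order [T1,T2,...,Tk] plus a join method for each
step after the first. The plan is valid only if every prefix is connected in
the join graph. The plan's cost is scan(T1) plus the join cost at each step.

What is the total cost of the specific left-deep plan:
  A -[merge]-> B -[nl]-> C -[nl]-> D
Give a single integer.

step 1: scan A: cost=60, card=60
step 2: join B via merge
    card(P join B) = 60*250/(5) = 3000
    cost = 60 + 60*6 + 250*8 + 60 + 250 = 2730
step 3: join C via nl
    card(P join C) = 3000*250/(50) = 15000
    cost = 2730 + 3000*250 = 752730
step 4: join D via nl
    card(P join D) = 15000*120/(3) = 600000
    cost = 752730 + 15000*120 = 2552730

2552730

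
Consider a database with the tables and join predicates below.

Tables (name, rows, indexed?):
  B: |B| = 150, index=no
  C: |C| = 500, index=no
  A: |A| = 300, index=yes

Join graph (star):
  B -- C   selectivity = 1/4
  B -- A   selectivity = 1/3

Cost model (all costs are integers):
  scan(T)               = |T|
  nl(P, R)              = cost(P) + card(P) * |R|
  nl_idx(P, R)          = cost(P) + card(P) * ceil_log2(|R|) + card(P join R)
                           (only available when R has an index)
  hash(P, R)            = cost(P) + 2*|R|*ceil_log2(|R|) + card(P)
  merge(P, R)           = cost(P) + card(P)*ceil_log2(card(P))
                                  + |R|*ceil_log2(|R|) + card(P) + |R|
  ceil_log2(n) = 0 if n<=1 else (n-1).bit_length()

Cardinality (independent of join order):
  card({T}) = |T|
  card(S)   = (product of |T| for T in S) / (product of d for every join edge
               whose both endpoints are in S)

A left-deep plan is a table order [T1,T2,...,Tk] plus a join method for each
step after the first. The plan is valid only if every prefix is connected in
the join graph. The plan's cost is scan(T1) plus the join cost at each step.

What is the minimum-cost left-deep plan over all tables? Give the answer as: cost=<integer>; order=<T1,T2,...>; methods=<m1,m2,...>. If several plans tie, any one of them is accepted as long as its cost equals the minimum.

Selinger DP (subsets sized 1..n):
  {B}: scan cost=150, card=150
  {C}: scan cost=500, card=500
  {A}: scan cost=300, card=300
  {BC}: card=18750; try (B,hash)→3400, (C,merge)→6500, (B,merge)→6850, (C,hash)→9300, (C,nl)→75150, (B,nl)→75500; best=3400 via (B,hash)
  {AB}: card=15000; try (B,hash)→3000, (A,merge)→4500, (B,merge)→4650, (A,hash)→5700, (A,nl_idx)→16500, (A,nl)→45150 …(+1); best=3000 via (B,hash)
  {ABC}: card=1875000; try (C,hash)→27000, (A,hash)→27550, (C,merge)→233000, (A,merge)→306400, (A,nl_idx)→2047150, (A,nl)→5628400 …(+1); best=27000 via (C,hash)

cost=27000; order=A,B,C; methods=hash,hash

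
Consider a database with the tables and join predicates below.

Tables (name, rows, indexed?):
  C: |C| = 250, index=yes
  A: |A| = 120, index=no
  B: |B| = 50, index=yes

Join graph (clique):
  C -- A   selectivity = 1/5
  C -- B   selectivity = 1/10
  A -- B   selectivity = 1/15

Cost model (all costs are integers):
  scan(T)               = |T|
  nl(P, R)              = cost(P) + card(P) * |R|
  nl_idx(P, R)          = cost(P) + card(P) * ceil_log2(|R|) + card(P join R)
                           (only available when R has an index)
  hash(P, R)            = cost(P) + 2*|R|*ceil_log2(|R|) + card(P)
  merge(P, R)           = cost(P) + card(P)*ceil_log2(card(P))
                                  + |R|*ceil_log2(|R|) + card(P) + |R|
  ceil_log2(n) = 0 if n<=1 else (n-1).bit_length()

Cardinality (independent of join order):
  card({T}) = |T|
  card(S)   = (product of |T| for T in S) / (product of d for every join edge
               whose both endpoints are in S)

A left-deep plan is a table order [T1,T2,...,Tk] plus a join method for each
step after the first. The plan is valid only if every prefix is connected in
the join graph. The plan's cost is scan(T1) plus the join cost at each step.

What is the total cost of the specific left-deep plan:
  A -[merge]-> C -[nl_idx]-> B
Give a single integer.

step 1: scan A: cost=120, card=120
step 2: join C via merge
    card(P join C) = 120*250/(5) = 6000
    cost = 120 + 120*7 + 250*8 + 120 + 250 = 3330
step 3: join B via nl_idx
    card(P join B) = 6000*50/(10*15) = 2000
    cost = 3330 + 6000*6 + 2000 = 41330

41330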